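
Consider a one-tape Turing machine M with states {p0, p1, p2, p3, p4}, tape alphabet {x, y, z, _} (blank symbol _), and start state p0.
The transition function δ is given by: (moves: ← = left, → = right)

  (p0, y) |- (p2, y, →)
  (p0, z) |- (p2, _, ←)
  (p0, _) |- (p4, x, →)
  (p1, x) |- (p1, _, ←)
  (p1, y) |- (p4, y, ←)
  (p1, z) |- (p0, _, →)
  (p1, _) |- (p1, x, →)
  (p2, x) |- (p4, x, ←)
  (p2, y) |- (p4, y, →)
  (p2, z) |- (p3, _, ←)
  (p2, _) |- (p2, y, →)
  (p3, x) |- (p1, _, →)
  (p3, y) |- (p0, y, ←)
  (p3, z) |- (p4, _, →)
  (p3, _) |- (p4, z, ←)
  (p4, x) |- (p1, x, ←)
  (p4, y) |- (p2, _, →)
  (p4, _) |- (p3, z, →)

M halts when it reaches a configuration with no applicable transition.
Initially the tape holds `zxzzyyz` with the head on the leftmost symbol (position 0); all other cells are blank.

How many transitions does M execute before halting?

state=p0 head=0 tape=_[z]xzzyyz   (p0,z)→(p2,_,←)
state=p2 head=-1 tape=[_]_xzzyyz   (p2,_)→(p2,y,→)
state=p2 head=0 tape=y[_]xzzyyz   (p2,_)→(p2,y,→)
state=p2 head=1 tape=yy[x]zzyyz   (p2,x)→(p4,x,←)
state=p4 head=0 tape=y[y]xzzyyz   (p4,y)→(p2,_,→)
state=p2 head=1 tape=y_[x]zzyyz   (p2,x)→(p4,x,←)
state=p4 head=0 tape=y[_]xzzyyz   (p4,_)→(p3,z,→)
state=p3 head=1 tape=yz[x]zzyyz   (p3,x)→(p1,_,→)
state=p1 head=2 tape=yz_[z]zyyz   (p1,z)→(p0,_,→)
state=p0 head=3 tape=yz__[z]yyz   (p0,z)→(p2,_,←)
state=p2 head=2 tape=yz_[_]_yyz   (p2,_)→(p2,y,→)
state=p2 head=3 tape=yz_y[_]yyz   (p2,_)→(p2,y,→)
state=p2 head=4 tape=yz_yy[y]yz   (p2,y)→(p4,y,→)
state=p4 head=5 tape=yz_yyy[y]z   (p4,y)→(p2,_,→)
state=p2 head=6 tape=yz_yyy_[z]   (p2,z)→(p3,_,←)
state=p3 head=5 tape=yz_yyy[_]_   (p3,_)→(p4,z,←)
state=p4 head=4 tape=yz_yy[y]z_   (p4,y)→(p2,_,→)
state=p2 head=5 tape=yz_yy_[z]_   (p2,z)→(p3,_,←)
state=p3 head=4 tape=yz_yy[_]__   (p3,_)→(p4,z,←)
state=p4 head=3 tape=yz_y[y]z__   (p4,y)→(p2,_,→)
state=p2 head=4 tape=yz_y_[z]__   (p2,z)→(p3,_,←)
state=p3 head=3 tape=yz_y[_]___   (p3,_)→(p4,z,←)
state=p4 head=2 tape=yz_[y]z___   (p4,y)→(p2,_,→)
state=p2 head=3 tape=yz__[z]___   (p2,z)→(p3,_,←)
state=p3 head=2 tape=yz_[_]____   (p3,_)→(p4,z,←)
state=p4 head=1 tape=yz[_]z____   (p4,_)→(p3,z,→)
state=p3 head=2 tape=yzz[z]____   (p3,z)→(p4,_,→)
state=p4 head=3 tape=yzz_[_]___   (p4,_)→(p3,z,→)
state=p3 head=4 tape=yzz_z[_]__   (p3,_)→(p4,z,←)
state=p4 head=3 tape=yzz_[z]z__
M halts after 29 transitions.

29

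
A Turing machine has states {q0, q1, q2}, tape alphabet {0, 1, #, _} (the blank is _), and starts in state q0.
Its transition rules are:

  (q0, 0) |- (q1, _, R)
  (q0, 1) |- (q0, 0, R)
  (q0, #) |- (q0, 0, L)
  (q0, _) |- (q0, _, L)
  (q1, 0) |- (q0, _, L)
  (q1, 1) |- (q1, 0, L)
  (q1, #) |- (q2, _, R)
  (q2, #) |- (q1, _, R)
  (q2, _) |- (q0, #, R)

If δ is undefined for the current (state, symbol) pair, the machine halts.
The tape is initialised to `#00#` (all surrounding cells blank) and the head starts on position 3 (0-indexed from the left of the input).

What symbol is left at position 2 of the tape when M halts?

_

q0 | #00[#]   read # → write 0, move L, go to q0
q0 | #0[0]0   read 0 → write _, move R, go to q1
q1 | #0_[0]   read 0 → write _, move L, go to q0
q0 | #0[_]_   read _ → write _, move L, go to q0
q0 | #[0]__   read 0 → write _, move R, go to q1
q1 | #_[_]_
Cell 2 holds _ when M halts.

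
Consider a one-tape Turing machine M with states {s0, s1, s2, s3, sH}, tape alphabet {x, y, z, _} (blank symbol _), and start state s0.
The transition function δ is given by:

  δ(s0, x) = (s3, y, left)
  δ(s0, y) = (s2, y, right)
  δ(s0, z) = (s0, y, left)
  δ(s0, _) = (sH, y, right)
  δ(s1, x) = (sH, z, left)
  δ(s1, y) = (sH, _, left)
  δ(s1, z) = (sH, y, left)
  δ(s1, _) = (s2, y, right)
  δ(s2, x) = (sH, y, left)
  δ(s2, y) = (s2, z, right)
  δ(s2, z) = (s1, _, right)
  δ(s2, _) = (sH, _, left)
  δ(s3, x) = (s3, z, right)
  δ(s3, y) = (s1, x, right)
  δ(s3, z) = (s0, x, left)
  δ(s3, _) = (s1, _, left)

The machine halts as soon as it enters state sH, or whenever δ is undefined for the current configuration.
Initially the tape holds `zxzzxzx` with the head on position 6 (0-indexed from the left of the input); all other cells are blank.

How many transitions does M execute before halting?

state=s0 head=6 tape=_zxzzxz[x]   (s0,x)→(s3,y,left)
state=s3 head=5 tape=_zxzzx[z]y   (s3,z)→(s0,x,left)
state=s0 head=4 tape=_zxzz[x]xy   (s0,x)→(s3,y,left)
state=s3 head=3 tape=_zxz[z]yxy   (s3,z)→(s0,x,left)
state=s0 head=2 tape=_zx[z]xyxy   (s0,z)→(s0,y,left)
state=s0 head=1 tape=_z[x]yxyxy   (s0,x)→(s3,y,left)
state=s3 head=0 tape=_[z]yyxyxy   (s3,z)→(s0,x,left)
state=s0 head=-1 tape=[_]xyyxyxy   (s0,_)→(sH,y,right)
state=sH head=0 tape=y[x]yyxyxy
M halts after 8 transitions.

8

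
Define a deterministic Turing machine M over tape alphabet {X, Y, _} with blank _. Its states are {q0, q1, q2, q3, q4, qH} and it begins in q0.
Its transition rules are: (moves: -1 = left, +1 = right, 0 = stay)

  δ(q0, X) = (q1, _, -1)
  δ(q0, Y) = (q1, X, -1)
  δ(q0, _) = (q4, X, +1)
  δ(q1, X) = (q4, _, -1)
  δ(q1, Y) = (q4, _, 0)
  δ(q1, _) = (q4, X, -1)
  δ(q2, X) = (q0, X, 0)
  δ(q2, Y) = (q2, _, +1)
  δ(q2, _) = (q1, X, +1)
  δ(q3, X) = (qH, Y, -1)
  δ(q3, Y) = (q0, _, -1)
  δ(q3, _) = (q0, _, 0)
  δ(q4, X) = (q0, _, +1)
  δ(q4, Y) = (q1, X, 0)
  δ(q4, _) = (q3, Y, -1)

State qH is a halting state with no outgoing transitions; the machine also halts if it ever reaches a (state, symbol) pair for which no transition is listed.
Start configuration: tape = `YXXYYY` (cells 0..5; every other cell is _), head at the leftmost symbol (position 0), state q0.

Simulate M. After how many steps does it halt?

state=q0 head=0 tape=____[Y]XXYYY   (q0,Y)→(q1,X,-1)
state=q1 head=-1 tape=___[_]XXXYYY   (q1,_)→(q4,X,-1)
state=q4 head=-2 tape=__[_]XXXXYYY   (q4,_)→(q3,Y,-1)
state=q3 head=-3 tape=_[_]YXXXXYYY   (q3,_)→(q0,_,0)
state=q0 head=-3 tape=_[_]YXXXXYYY   (q0,_)→(q4,X,+1)
state=q4 head=-2 tape=_X[Y]XXXXYYY   (q4,Y)→(q1,X,0)
state=q1 head=-2 tape=_X[X]XXXXYYY   (q1,X)→(q4,_,-1)
state=q4 head=-3 tape=_[X]_XXXXYYY   (q4,X)→(q0,_,+1)
state=q0 head=-2 tape=__[_]XXXXYYY   (q0,_)→(q4,X,+1)
state=q4 head=-1 tape=__X[X]XXXYYY   (q4,X)→(q0,_,+1)
state=q0 head=0 tape=__X_[X]XXYYY   (q0,X)→(q1,_,-1)
state=q1 head=-1 tape=__X[_]_XXYYY   (q1,_)→(q4,X,-1)
state=q4 head=-2 tape=__[X]X_XXYYY   (q4,X)→(q0,_,+1)
state=q0 head=-1 tape=___[X]_XXYYY   (q0,X)→(q1,_,-1)
state=q1 head=-2 tape=__[_]__XXYYY   (q1,_)→(q4,X,-1)
state=q4 head=-3 tape=_[_]X__XXYYY   (q4,_)→(q3,Y,-1)
state=q3 head=-4 tape=[_]YX__XXYYY   (q3,_)→(q0,_,0)
state=q0 head=-4 tape=[_]YX__XXYYY   (q0,_)→(q4,X,+1)
state=q4 head=-3 tape=X[Y]X__XXYYY   (q4,Y)→(q1,X,0)
state=q1 head=-3 tape=X[X]X__XXYYY   (q1,X)→(q4,_,-1)
state=q4 head=-4 tape=[X]_X__XXYYY   (q4,X)→(q0,_,+1)
state=q0 head=-3 tape=_[_]X__XXYYY   (q0,_)→(q4,X,+1)
state=q4 head=-2 tape=_X[X]__XXYYY   (q4,X)→(q0,_,+1)
state=q0 head=-1 tape=_X_[_]_XXYYY   (q0,_)→(q4,X,+1)
state=q4 head=0 tape=_X_X[_]XXYYY   (q4,_)→(q3,Y,-1)
state=q3 head=-1 tape=_X_[X]YXXYYY   (q3,X)→(qH,Y,-1)
state=qH head=-2 tape=_X[_]YYXXYYY
M halts after 26 transitions.

26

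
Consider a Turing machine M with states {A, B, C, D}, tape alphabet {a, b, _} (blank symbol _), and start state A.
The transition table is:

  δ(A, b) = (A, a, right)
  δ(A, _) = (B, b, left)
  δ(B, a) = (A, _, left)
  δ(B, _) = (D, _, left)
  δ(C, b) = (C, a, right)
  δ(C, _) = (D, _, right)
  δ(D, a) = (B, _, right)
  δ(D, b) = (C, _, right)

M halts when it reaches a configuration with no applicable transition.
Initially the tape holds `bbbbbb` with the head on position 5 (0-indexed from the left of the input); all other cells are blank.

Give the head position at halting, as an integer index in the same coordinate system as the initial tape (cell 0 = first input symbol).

-3

state=A head=5 tape=___bbbbb[b]_   (A,b)→(A,a,right)
state=A head=6 tape=___bbbbba[_]   (A,_)→(B,b,left)
state=B head=5 tape=___bbbbb[a]b   (B,a)→(A,_,left)
state=A head=4 tape=___bbbb[b]_b   (A,b)→(A,a,right)
state=A head=5 tape=___bbbba[_]b   (A,_)→(B,b,left)
state=B head=4 tape=___bbbb[a]bb   (B,a)→(A,_,left)
state=A head=3 tape=___bbb[b]_bb   (A,b)→(A,a,right)
state=A head=4 tape=___bbba[_]bb   (A,_)→(B,b,left)
state=B head=3 tape=___bbb[a]bbb   (B,a)→(A,_,left)
state=A head=2 tape=___bb[b]_bbb   (A,b)→(A,a,right)
state=A head=3 tape=___bba[_]bbb   (A,_)→(B,b,left)
state=B head=2 tape=___bb[a]bbbb   (B,a)→(A,_,left)
state=A head=1 tape=___b[b]_bbbb   (A,b)→(A,a,right)
state=A head=2 tape=___ba[_]bbbb   (A,_)→(B,b,left)
state=B head=1 tape=___b[a]bbbbb   (B,a)→(A,_,left)
state=A head=0 tape=___[b]_bbbbb   (A,b)→(A,a,right)
state=A head=1 tape=___a[_]bbbbb   (A,_)→(B,b,left)
state=B head=0 tape=___[a]bbbbbb   (B,a)→(A,_,left)
state=A head=-1 tape=__[_]_bbbbbb   (A,_)→(B,b,left)
state=B head=-2 tape=_[_]b_bbbbbb   (B,_)→(D,_,left)
state=D head=-3 tape=[_]_b_bbbbbb
At halt the head is at cell -3.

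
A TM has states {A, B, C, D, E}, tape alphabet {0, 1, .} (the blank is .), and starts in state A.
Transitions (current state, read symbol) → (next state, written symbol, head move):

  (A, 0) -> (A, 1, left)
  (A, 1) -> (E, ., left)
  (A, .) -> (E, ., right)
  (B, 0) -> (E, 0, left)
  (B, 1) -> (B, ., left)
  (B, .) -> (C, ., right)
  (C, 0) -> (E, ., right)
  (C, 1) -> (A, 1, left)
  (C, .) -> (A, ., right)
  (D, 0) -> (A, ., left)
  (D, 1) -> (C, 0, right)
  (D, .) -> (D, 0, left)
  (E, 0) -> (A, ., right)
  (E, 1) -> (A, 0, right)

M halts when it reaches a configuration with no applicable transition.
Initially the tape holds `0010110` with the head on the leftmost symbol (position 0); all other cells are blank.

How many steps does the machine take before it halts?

state=A head=0 tape=.[0]010110..   (A,0)→(A,1,left)
state=A head=-1 tape=[.]1010110..   (A,.)→(E,.,right)
state=E head=0 tape=.[1]010110..   (E,1)→(A,0,right)
state=A head=1 tape=.0[0]10110..   (A,0)→(A,1,left)
state=A head=0 tape=.[0]110110..   (A,0)→(A,1,left)
state=A head=-1 tape=[.]1110110..   (A,.)→(E,.,right)
state=E head=0 tape=.[1]110110..   (E,1)→(A,0,right)
state=A head=1 tape=.0[1]10110..   (A,1)→(E,.,left)
state=E head=0 tape=.[0].10110..   (E,0)→(A,.,right)
state=A head=1 tape=..[.]10110..   (A,.)→(E,.,right)
state=E head=2 tape=...[1]0110..   (E,1)→(A,0,right)
state=A head=3 tape=...0[0]110..   (A,0)→(A,1,left)
state=A head=2 tape=...[0]1110..   (A,0)→(A,1,left)
state=A head=1 tape=..[.]11110..   (A,.)→(E,.,right)
state=E head=2 tape=...[1]1110..   (E,1)→(A,0,right)
state=A head=3 tape=...0[1]110..   (A,1)→(E,.,left)
state=E head=2 tape=...[0].110..   (E,0)→(A,.,right)
state=A head=3 tape=....[.]110..   (A,.)→(E,.,right)
state=E head=4 tape=.....[1]10..   (E,1)→(A,0,right)
state=A head=5 tape=.....0[1]0..   (A,1)→(E,.,left)
state=E head=4 tape=.....[0].0..   (E,0)→(A,.,right)
state=A head=5 tape=......[.]0..   (A,.)→(E,.,right)
state=E head=6 tape=.......[0]..   (E,0)→(A,.,right)
state=A head=7 tape=........[.].   (A,.)→(E,.,right)
state=E head=8 tape=.........[.]
M halts after 24 transitions.

24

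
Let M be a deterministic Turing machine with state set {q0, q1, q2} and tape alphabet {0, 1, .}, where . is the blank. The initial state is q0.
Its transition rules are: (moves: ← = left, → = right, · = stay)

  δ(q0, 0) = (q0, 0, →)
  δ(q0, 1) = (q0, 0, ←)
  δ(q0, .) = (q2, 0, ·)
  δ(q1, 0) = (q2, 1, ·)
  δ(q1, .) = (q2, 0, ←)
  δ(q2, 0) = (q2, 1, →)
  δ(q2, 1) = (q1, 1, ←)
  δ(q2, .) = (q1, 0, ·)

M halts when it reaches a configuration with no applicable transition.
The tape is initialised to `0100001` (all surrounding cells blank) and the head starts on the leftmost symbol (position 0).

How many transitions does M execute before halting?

state=q0 head=0 tape=[0]100001..   (q0,0)→(q0,0,→)
state=q0 head=1 tape=0[1]00001..   (q0,1)→(q0,0,←)
state=q0 head=0 tape=[0]000001..   (q0,0)→(q0,0,→)
state=q0 head=1 tape=0[0]00001..   (q0,0)→(q0,0,→)
state=q0 head=2 tape=00[0]0001..   (q0,0)→(q0,0,→)
state=q0 head=3 tape=000[0]001..   (q0,0)→(q0,0,→)
state=q0 head=4 tape=0000[0]01..   (q0,0)→(q0,0,→)
state=q0 head=5 tape=00000[0]1..   (q0,0)→(q0,0,→)
state=q0 head=6 tape=000000[1]..   (q0,1)→(q0,0,←)
state=q0 head=5 tape=00000[0]0..   (q0,0)→(q0,0,→)
state=q0 head=6 tape=000000[0]..   (q0,0)→(q0,0,→)
state=q0 head=7 tape=0000000[.].   (q0,.)→(q2,0,·)
state=q2 head=7 tape=0000000[0].   (q2,0)→(q2,1,→)
state=q2 head=8 tape=00000001[.]   (q2,.)→(q1,0,·)
state=q1 head=8 tape=00000001[0]   (q1,0)→(q2,1,·)
state=q2 head=8 tape=00000001[1]   (q2,1)→(q1,1,←)
state=q1 head=7 tape=0000000[1]1
M halts after 16 transitions.

16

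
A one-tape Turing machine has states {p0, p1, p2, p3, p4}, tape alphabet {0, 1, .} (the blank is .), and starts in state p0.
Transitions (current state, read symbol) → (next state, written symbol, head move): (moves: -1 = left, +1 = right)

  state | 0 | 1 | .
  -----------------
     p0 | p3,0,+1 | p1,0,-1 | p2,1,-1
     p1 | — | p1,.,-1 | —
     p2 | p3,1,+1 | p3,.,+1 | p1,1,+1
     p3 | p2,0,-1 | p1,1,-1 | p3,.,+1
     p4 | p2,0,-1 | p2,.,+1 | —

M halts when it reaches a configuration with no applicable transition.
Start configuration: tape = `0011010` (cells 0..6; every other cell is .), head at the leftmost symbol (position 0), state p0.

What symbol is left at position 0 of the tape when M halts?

1

p0 | [0]011010   read 0 → write 0, move +1, go to p3
p3 | 0[0]11010   read 0 → write 0, move -1, go to p2
p2 | [0]011010   read 0 → write 1, move +1, go to p3
p3 | 1[0]11010   read 0 → write 0, move -1, go to p2
p2 | [1]011010   read 1 → write ., move +1, go to p3
p3 | .[0]11010   read 0 → write 0, move -1, go to p2
p2 | [.]011010   read . → write 1, move +1, go to p1
p1 | 1[0]11010
Cell 0 holds 1 when M halts.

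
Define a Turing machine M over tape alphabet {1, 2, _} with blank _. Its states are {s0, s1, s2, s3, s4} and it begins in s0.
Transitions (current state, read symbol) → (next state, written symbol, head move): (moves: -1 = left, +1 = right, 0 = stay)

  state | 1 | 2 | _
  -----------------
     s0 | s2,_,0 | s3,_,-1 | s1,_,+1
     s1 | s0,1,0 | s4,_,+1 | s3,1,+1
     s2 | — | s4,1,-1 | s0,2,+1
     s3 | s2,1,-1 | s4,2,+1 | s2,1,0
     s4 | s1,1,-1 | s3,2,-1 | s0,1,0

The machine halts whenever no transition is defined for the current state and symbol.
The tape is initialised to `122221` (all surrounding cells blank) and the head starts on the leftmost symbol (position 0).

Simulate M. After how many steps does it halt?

27

state=s0 head=0 tape=[1]22221___   (s0,1)→(s2,_,0)
state=s2 head=0 tape=[_]22221___   (s2,_)→(s0,2,+1)
state=s0 head=1 tape=2[2]2221___   (s0,2)→(s3,_,-1)
state=s3 head=0 tape=[2]_2221___   (s3,2)→(s4,2,+1)
state=s4 head=1 tape=2[_]2221___   (s4,_)→(s0,1,0)
state=s0 head=1 tape=2[1]2221___   (s0,1)→(s2,_,0)
state=s2 head=1 tape=2[_]2221___   (s2,_)→(s0,2,+1)
state=s0 head=2 tape=22[2]221___   (s0,2)→(s3,_,-1)
state=s3 head=1 tape=2[2]_221___   (s3,2)→(s4,2,+1)
state=s4 head=2 tape=22[_]221___   (s4,_)→(s0,1,0)
state=s0 head=2 tape=22[1]221___   (s0,1)→(s2,_,0)
state=s2 head=2 tape=22[_]221___   (s2,_)→(s0,2,+1)
state=s0 head=3 tape=222[2]21___   (s0,2)→(s3,_,-1)
state=s3 head=2 tape=22[2]_21___   (s3,2)→(s4,2,+1)
state=s4 head=3 tape=222[_]21___   (s4,_)→(s0,1,0)
state=s0 head=3 tape=222[1]21___   (s0,1)→(s2,_,0)
state=s2 head=3 tape=222[_]21___   (s2,_)→(s0,2,+1)
state=s0 head=4 tape=2222[2]1___   (s0,2)→(s3,_,-1)
state=s3 head=3 tape=222[2]_1___   (s3,2)→(s4,2,+1)
state=s4 head=4 tape=2222[_]1___   (s4,_)→(s0,1,0)
state=s0 head=4 tape=2222[1]1___   (s0,1)→(s2,_,0)
state=s2 head=4 tape=2222[_]1___   (s2,_)→(s0,2,+1)
state=s0 head=5 tape=22222[1]___   (s0,1)→(s2,_,0)
state=s2 head=5 tape=22222[_]___   (s2,_)→(s0,2,+1)
state=s0 head=6 tape=222222[_]__   (s0,_)→(s1,_,+1)
state=s1 head=7 tape=222222_[_]_   (s1,_)→(s3,1,+1)
state=s3 head=8 tape=222222_1[_]   (s3,_)→(s2,1,0)
state=s2 head=8 tape=222222_1[1]
M halts after 27 transitions.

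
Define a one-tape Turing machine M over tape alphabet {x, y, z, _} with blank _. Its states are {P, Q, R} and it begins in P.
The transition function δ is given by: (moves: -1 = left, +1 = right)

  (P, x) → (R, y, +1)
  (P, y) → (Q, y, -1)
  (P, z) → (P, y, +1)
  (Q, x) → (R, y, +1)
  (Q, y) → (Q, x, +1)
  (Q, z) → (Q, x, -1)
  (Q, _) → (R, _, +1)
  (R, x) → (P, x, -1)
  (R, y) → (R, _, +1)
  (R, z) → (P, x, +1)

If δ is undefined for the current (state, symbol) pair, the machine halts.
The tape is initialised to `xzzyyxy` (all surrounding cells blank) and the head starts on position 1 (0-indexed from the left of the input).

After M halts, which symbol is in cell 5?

P | x[z]zyyxy_   read z → write y, move +1, go to P
P | xy[z]yyxy_   read z → write y, move +1, go to P
P | xyy[y]yxy_   read y → write y, move -1, go to Q
Q | xy[y]yyxy_   read y → write x, move +1, go to Q
Q | xyx[y]yxy_   read y → write x, move +1, go to Q
Q | xyxx[y]xy_   read y → write x, move +1, go to Q
Q | xyxxx[x]y_   read x → write y, move +1, go to R
R | xyxxxy[y]_   read y → write _, move +1, go to R
R | xyxxxy_[_]
Cell 5 holds y when M halts.

y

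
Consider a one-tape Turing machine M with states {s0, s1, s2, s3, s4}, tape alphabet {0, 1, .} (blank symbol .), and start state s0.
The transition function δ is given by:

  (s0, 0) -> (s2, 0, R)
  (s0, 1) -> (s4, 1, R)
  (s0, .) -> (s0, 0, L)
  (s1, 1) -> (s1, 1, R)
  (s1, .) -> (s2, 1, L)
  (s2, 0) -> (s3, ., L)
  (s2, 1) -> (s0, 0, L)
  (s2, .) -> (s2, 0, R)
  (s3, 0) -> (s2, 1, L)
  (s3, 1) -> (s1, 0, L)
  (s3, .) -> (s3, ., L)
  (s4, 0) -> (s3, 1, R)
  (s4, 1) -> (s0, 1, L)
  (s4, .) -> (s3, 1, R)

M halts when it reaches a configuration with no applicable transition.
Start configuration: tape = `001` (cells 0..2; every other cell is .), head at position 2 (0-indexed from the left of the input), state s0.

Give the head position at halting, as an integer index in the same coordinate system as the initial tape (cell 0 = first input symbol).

state=s0 head=2 tape=00[1]..   (s0,1)→(s4,1,R)
state=s4 head=3 tape=001[.].   (s4,.)→(s3,1,R)
state=s3 head=4 tape=0011[.]   (s3,.)→(s3,.,L)
state=s3 head=3 tape=001[1].   (s3,1)→(s1,0,L)
state=s1 head=2 tape=00[1]0.   (s1,1)→(s1,1,R)
state=s1 head=3 tape=001[0].
At halt the head is at cell 3.

3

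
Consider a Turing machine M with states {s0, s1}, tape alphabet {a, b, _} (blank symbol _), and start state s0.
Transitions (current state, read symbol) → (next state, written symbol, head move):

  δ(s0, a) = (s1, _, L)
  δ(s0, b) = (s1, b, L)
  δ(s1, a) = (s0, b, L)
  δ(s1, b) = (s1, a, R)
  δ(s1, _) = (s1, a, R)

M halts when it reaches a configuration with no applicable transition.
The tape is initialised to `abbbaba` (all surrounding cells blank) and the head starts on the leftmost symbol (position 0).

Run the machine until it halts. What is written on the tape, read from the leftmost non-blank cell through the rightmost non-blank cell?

state=s0 head=0 tape=___[a]bbbaba   (s0,a)→(s1,_,L)
state=s1 head=-1 tape=__[_]_bbbaba   (s1,_)→(s1,a,R)
state=s1 head=0 tape=__a[_]bbbaba   (s1,_)→(s1,a,R)
state=s1 head=1 tape=__aa[b]bbaba   (s1,b)→(s1,a,R)
state=s1 head=2 tape=__aaa[b]baba   (s1,b)→(s1,a,R)
state=s1 head=3 tape=__aaaa[b]aba   (s1,b)→(s1,a,R)
state=s1 head=4 tape=__aaaaa[a]ba   (s1,a)→(s0,b,L)
state=s0 head=3 tape=__aaaa[a]bba   (s0,a)→(s1,_,L)
state=s1 head=2 tape=__aaa[a]_bba   (s1,a)→(s0,b,L)
state=s0 head=1 tape=__aa[a]b_bba   (s0,a)→(s1,_,L)
state=s1 head=0 tape=__a[a]_b_bba   (s1,a)→(s0,b,L)
state=s0 head=-1 tape=__[a]b_b_bba   (s0,a)→(s1,_,L)
state=s1 head=-2 tape=_[_]_b_b_bba   (s1,_)→(s1,a,R)
state=s1 head=-1 tape=_a[_]b_b_bba   (s1,_)→(s1,a,R)
state=s1 head=0 tape=_aa[b]_b_bba   (s1,b)→(s1,a,R)
state=s1 head=1 tape=_aaa[_]b_bba   (s1,_)→(s1,a,R)
state=s1 head=2 tape=_aaaa[b]_bba   (s1,b)→(s1,a,R)
state=s1 head=3 tape=_aaaaa[_]bba   (s1,_)→(s1,a,R)
state=s1 head=4 tape=_aaaaaa[b]ba   (s1,b)→(s1,a,R)
state=s1 head=5 tape=_aaaaaaa[b]a   (s1,b)→(s1,a,R)
state=s1 head=6 tape=_aaaaaaaa[a]   (s1,a)→(s0,b,L)
state=s0 head=5 tape=_aaaaaaa[a]b   (s0,a)→(s1,_,L)
state=s1 head=4 tape=_aaaaaa[a]_b   (s1,a)→(s0,b,L)
state=s0 head=3 tape=_aaaaa[a]b_b   (s0,a)→(s1,_,L)
state=s1 head=2 tape=_aaaa[a]_b_b   (s1,a)→(s0,b,L)
state=s0 head=1 tape=_aaa[a]b_b_b   (s0,a)→(s1,_,L)
state=s1 head=0 tape=_aa[a]_b_b_b   (s1,a)→(s0,b,L)
state=s0 head=-1 tape=_a[a]b_b_b_b   (s0,a)→(s1,_,L)
state=s1 head=-2 tape=_[a]_b_b_b_b   (s1,a)→(s0,b,L)
state=s0 head=-3 tape=[_]b_b_b_b_b
The non-blank tape span at halt is b_b_b_b_b.

b_b_b_b_b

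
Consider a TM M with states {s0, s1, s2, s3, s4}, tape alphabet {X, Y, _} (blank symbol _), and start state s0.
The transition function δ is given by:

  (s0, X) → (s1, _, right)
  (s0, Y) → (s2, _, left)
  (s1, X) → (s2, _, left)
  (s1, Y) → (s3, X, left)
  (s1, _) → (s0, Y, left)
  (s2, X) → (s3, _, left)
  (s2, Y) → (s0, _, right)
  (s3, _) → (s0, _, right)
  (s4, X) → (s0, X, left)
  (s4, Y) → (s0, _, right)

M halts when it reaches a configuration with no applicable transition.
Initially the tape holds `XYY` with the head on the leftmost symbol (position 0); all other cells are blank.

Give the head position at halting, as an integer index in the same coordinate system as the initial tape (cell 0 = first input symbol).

s0 | [X]YY_   read X → write _, move right, go to s1
s1 | _[Y]Y_   read Y → write X, move left, go to s3
s3 | [_]XY_   read _ → write _, move right, go to s0
s0 | _[X]Y_   read X → write _, move right, go to s1
s1 | __[Y]_   read Y → write X, move left, go to s3
s3 | _[_]X_   read _ → write _, move right, go to s0
s0 | __[X]_   read X → write _, move right, go to s1
s1 | ___[_]   read _ → write Y, move left, go to s0
s0 | __[_]Y
At halt the head is at cell 2.

2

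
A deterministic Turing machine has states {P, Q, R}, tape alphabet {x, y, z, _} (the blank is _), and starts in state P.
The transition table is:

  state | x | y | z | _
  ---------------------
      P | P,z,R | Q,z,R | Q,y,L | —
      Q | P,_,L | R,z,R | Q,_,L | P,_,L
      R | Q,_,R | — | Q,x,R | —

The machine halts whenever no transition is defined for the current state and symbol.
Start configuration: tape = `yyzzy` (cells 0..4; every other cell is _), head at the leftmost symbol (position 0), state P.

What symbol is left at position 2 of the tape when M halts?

P | __[y]yzzy   read y → write z, move R, go to Q
Q | __z[y]zzy   read y → write z, move R, go to R
R | __zz[z]zy   read z → write x, move R, go to Q
Q | __zzx[z]y   read z → write _, move L, go to Q
Q | __zz[x]_y   read x → write _, move L, go to P
P | __z[z]__y   read z → write y, move L, go to Q
Q | __[z]y__y   read z → write _, move L, go to Q
Q | _[_]_y__y   read _ → write _, move L, go to P
P | [_]__y__y
Cell 2 holds _ when M halts.

_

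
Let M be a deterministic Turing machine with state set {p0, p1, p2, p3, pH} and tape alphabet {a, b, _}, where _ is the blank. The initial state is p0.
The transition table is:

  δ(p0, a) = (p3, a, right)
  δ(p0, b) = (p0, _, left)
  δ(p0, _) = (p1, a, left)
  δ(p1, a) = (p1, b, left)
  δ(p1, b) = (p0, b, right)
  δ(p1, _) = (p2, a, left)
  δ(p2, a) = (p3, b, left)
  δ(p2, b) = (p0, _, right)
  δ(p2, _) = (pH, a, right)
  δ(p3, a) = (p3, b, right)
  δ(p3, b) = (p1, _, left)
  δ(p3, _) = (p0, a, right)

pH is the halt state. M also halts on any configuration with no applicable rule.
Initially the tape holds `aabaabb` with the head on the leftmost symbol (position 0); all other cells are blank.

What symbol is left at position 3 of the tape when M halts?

b

p0 | __[a]abaabb   read a → write a, move right, go to p3
p3 | __a[a]baabb   read a → write b, move right, go to p3
p3 | __ab[b]aabb   read b → write _, move left, go to p1
p1 | __a[b]_aabb   read b → write b, move right, go to p0
p0 | __ab[_]aabb   read _ → write a, move left, go to p1
p1 | __a[b]aaabb   read b → write b, move right, go to p0
p0 | __ab[a]aabb   read a → write a, move right, go to p3
p3 | __aba[a]abb   read a → write b, move right, go to p3
p3 | __abab[a]bb   read a → write b, move right, go to p3
p3 | __ababb[b]b   read b → write _, move left, go to p1
p1 | __abab[b]_b   read b → write b, move right, go to p0
p0 | __ababb[_]b   read _ → write a, move left, go to p1
p1 | __abab[b]ab   read b → write b, move right, go to p0
p0 | __ababb[a]b   read a → write a, move right, go to p3
p3 | __ababba[b]   read b → write _, move left, go to p1
p1 | __ababb[a]_   read a → write b, move left, go to p1
p1 | __abab[b]b_   read b → write b, move right, go to p0
p0 | __ababb[b]_   read b → write _, move left, go to p0
p0 | __abab[b]__   read b → write _, move left, go to p0
p0 | __aba[b]___   read b → write _, move left, go to p0
p0 | __ab[a]____   read a → write a, move right, go to p3
p3 | __aba[_]___   read _ → write a, move right, go to p0
p0 | __abaa[_]__   read _ → write a, move left, go to p1
p1 | __aba[a]a__   read a → write b, move left, go to p1
p1 | __ab[a]ba__   read a → write b, move left, go to p1
p1 | __a[b]bba__   read b → write b, move right, go to p0
p0 | __ab[b]ba__   read b → write _, move left, go to p0
p0 | __a[b]_ba__   read b → write _, move left, go to p0
p0 | __[a]__ba__   read a → write a, move right, go to p3
p3 | __a[_]_ba__   read _ → write a, move right, go to p0
p0 | __aa[_]ba__   read _ → write a, move left, go to p1
p1 | __a[a]aba__   read a → write b, move left, go to p1
p1 | __[a]baba__   read a → write b, move left, go to p1
p1 | _[_]bbaba__   read _ → write a, move left, go to p2
p2 | [_]abbaba__   read _ → write a, move right, go to pH
pH | a[a]bbaba__
Cell 3 holds b when M halts.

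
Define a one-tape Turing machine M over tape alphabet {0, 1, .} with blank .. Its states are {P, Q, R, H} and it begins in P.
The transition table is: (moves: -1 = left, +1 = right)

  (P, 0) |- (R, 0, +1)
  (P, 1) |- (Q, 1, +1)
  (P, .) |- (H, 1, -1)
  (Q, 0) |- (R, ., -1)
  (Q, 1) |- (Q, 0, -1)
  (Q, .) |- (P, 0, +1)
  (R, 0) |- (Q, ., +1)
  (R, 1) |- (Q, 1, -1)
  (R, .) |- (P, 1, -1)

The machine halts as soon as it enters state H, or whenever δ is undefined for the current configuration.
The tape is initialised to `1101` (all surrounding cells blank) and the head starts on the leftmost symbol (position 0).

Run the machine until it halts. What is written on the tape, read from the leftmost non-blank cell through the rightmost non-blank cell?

state=P head=0 tape=.[1]101..   (P,1)→(Q,1,+1)
state=Q head=1 tape=.1[1]01..   (Q,1)→(Q,0,-1)
state=Q head=0 tape=.[1]001..   (Q,1)→(Q,0,-1)
state=Q head=-1 tape=[.]0001..   (Q,.)→(P,0,+1)
state=P head=0 tape=0[0]001..   (P,0)→(R,0,+1)
state=R head=1 tape=00[0]01..   (R,0)→(Q,.,+1)
state=Q head=2 tape=00.[0]1..   (Q,0)→(R,.,-1)
state=R head=1 tape=00[.].1..   (R,.)→(P,1,-1)
state=P head=0 tape=0[0]1.1..   (P,0)→(R,0,+1)
state=R head=1 tape=00[1].1..   (R,1)→(Q,1,-1)
state=Q head=0 tape=0[0]1.1..   (Q,0)→(R,.,-1)
state=R head=-1 tape=[0].1.1..   (R,0)→(Q,.,+1)
state=Q head=0 tape=.[.]1.1..   (Q,.)→(P,0,+1)
state=P head=1 tape=.0[1].1..   (P,1)→(Q,1,+1)
state=Q head=2 tape=.01[.]1..   (Q,.)→(P,0,+1)
state=P head=3 tape=.010[1]..   (P,1)→(Q,1,+1)
state=Q head=4 tape=.0101[.].   (Q,.)→(P,0,+1)
state=P head=5 tape=.01010[.]   (P,.)→(H,1,-1)
state=H head=4 tape=.0101[0]1
The non-blank tape span at halt is 010101.

010101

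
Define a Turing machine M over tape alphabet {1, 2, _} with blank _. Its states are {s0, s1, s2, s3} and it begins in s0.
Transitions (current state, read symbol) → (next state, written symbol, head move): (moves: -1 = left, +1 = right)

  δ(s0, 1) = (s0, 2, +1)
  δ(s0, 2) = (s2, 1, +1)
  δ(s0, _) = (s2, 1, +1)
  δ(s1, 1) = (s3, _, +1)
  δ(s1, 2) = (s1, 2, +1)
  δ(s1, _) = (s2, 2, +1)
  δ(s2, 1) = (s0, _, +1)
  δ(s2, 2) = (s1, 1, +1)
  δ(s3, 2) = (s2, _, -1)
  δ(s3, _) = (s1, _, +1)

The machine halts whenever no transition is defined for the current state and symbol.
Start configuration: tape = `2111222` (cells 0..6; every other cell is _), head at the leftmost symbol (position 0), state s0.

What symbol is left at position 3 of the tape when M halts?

state=s0 head=0 tape=[2]111222__   (s0,2)→(s2,1,+1)
state=s2 head=1 tape=1[1]11222__   (s2,1)→(s0,_,+1)
state=s0 head=2 tape=1_[1]1222__   (s0,1)→(s0,2,+1)
state=s0 head=3 tape=1_2[1]222__   (s0,1)→(s0,2,+1)
state=s0 head=4 tape=1_22[2]22__   (s0,2)→(s2,1,+1)
state=s2 head=5 tape=1_221[2]2__   (s2,2)→(s1,1,+1)
state=s1 head=6 tape=1_2211[2]__   (s1,2)→(s1,2,+1)
state=s1 head=7 tape=1_22112[_]_   (s1,_)→(s2,2,+1)
state=s2 head=8 tape=1_221122[_]
Cell 3 holds 2 when M halts.

2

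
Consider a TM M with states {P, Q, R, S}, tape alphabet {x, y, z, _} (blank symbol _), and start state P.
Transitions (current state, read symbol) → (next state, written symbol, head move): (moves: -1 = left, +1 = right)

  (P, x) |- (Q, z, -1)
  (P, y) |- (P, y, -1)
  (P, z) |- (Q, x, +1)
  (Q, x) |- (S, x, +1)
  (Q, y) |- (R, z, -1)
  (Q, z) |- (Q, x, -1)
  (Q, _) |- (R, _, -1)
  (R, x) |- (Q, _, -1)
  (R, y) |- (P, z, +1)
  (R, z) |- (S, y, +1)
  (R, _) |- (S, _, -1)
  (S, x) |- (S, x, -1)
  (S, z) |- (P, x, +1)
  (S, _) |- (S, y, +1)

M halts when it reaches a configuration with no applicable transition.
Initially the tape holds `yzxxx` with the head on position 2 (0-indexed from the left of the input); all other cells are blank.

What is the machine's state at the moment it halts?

S

state=P head=2 tape=__yz[x]xx   (P,x)→(Q,z,-1)
state=Q head=1 tape=__y[z]zxx   (Q,z)→(Q,x,-1)
state=Q head=0 tape=__[y]xzxx   (Q,y)→(R,z,-1)
state=R head=-1 tape=_[_]zxzxx   (R,_)→(S,_,-1)
state=S head=-2 tape=[_]_zxzxx   (S,_)→(S,y,+1)
state=S head=-1 tape=y[_]zxzxx   (S,_)→(S,y,+1)
state=S head=0 tape=yy[z]xzxx   (S,z)→(P,x,+1)
state=P head=1 tape=yyx[x]zxx   (P,x)→(Q,z,-1)
state=Q head=0 tape=yy[x]zzxx   (Q,x)→(S,x,+1)
state=S head=1 tape=yyx[z]zxx   (S,z)→(P,x,+1)
state=P head=2 tape=yyxx[z]xx   (P,z)→(Q,x,+1)
state=Q head=3 tape=yyxxx[x]x   (Q,x)→(S,x,+1)
state=S head=4 tape=yyxxxx[x]   (S,x)→(S,x,-1)
state=S head=3 tape=yyxxx[x]x   (S,x)→(S,x,-1)
state=S head=2 tape=yyxx[x]xx   (S,x)→(S,x,-1)
state=S head=1 tape=yyx[x]xxx   (S,x)→(S,x,-1)
state=S head=0 tape=yy[x]xxxx   (S,x)→(S,x,-1)
state=S head=-1 tape=y[y]xxxxx
No transition is defined for (S, y); M halts in state S.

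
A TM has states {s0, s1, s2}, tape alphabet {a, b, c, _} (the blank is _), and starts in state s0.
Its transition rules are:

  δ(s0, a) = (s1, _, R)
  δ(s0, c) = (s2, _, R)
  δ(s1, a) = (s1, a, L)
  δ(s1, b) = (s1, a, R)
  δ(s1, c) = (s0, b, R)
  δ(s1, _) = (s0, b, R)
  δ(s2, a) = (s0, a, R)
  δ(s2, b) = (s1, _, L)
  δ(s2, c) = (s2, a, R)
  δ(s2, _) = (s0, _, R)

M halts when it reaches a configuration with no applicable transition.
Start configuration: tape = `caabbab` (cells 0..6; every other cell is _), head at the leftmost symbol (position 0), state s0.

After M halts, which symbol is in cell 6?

a

state=s0 head=0 tape=[c]aabbab__   (s0,c)→(s2,_,R)
state=s2 head=1 tape=_[a]abbab__   (s2,a)→(s0,a,R)
state=s0 head=2 tape=_a[a]bbab__   (s0,a)→(s1,_,R)
state=s1 head=3 tape=_a_[b]bab__   (s1,b)→(s1,a,R)
state=s1 head=4 tape=_a_a[b]ab__   (s1,b)→(s1,a,R)
state=s1 head=5 tape=_a_aa[a]b__   (s1,a)→(s1,a,L)
state=s1 head=4 tape=_a_a[a]ab__   (s1,a)→(s1,a,L)
state=s1 head=3 tape=_a_[a]aab__   (s1,a)→(s1,a,L)
state=s1 head=2 tape=_a[_]aaab__   (s1,_)→(s0,b,R)
state=s0 head=3 tape=_ab[a]aab__   (s0,a)→(s1,_,R)
state=s1 head=4 tape=_ab_[a]ab__   (s1,a)→(s1,a,L)
state=s1 head=3 tape=_ab[_]aab__   (s1,_)→(s0,b,R)
state=s0 head=4 tape=_abb[a]ab__   (s0,a)→(s1,_,R)
state=s1 head=5 tape=_abb_[a]b__   (s1,a)→(s1,a,L)
state=s1 head=4 tape=_abb[_]ab__   (s1,_)→(s0,b,R)
state=s0 head=5 tape=_abbb[a]b__   (s0,a)→(s1,_,R)
state=s1 head=6 tape=_abbb_[b]__   (s1,b)→(s1,a,R)
state=s1 head=7 tape=_abbb_a[_]_   (s1,_)→(s0,b,R)
state=s0 head=8 tape=_abbb_ab[_]
Cell 6 holds a when M halts.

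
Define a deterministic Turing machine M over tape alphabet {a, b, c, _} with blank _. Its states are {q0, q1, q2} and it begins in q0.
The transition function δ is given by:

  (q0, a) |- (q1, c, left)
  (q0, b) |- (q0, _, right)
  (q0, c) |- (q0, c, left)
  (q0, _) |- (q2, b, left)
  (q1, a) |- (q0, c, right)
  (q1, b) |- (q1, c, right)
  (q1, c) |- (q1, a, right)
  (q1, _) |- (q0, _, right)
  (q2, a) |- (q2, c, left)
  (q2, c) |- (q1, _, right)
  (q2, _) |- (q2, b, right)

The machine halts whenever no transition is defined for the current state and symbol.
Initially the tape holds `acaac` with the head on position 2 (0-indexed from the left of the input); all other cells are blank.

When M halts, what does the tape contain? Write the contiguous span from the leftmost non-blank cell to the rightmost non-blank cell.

q0 | __ac[a]ac   read a → write c, move left, go to q1
q1 | __a[c]cac   read c → write a, move right, go to q1
q1 | __aa[c]ac   read c → write a, move right, go to q1
q1 | __aaa[a]c   read a → write c, move right, go to q0
q0 | __aaac[c]   read c → write c, move left, go to q0
q0 | __aaa[c]c   read c → write c, move left, go to q0
q0 | __aa[a]cc   read a → write c, move left, go to q1
q1 | __a[a]ccc   read a → write c, move right, go to q0
q0 | __ac[c]cc   read c → write c, move left, go to q0
q0 | __a[c]ccc   read c → write c, move left, go to q0
q0 | __[a]cccc   read a → write c, move left, go to q1
q1 | _[_]ccccc   read _ → write _, move right, go to q0
q0 | __[c]cccc   read c → write c, move left, go to q0
q0 | _[_]ccccc   read _ → write b, move left, go to q2
q2 | [_]bccccc   read _ → write b, move right, go to q2
q2 | b[b]ccccc
The non-blank tape span at halt is bbccccc.

bbccccc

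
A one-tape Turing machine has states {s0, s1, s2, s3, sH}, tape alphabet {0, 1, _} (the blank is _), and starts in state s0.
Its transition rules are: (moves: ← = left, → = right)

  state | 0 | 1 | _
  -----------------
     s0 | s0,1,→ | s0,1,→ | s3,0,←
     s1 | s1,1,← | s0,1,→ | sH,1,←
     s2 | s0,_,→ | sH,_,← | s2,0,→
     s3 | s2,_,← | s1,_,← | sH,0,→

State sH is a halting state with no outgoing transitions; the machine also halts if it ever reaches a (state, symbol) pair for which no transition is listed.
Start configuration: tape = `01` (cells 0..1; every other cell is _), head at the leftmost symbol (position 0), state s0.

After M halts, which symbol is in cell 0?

s0 | __[0]1_   read 0 → write 1, move →, go to s0
s0 | __1[1]_   read 1 → write 1, move →, go to s0
s0 | __11[_]   read _ → write 0, move ←, go to s3
s3 | __1[1]0   read 1 → write _, move ←, go to s1
s1 | __[1]_0   read 1 → write 1, move →, go to s0
s0 | __1[_]0   read _ → write 0, move ←, go to s3
s3 | __[1]00   read 1 → write _, move ←, go to s1
s1 | _[_]_00   read _ → write 1, move ←, go to sH
sH | [_]1_00
Cell 0 holds _ when M halts.

_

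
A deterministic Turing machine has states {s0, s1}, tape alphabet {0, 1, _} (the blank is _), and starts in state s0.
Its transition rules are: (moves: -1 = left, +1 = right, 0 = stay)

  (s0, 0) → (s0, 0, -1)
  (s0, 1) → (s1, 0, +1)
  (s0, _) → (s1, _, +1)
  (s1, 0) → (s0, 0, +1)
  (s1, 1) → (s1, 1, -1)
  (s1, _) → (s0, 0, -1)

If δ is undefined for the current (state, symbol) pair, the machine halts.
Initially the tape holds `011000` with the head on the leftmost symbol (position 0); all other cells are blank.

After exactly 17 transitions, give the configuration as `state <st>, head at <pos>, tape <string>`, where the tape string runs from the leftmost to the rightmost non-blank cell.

state s0, head at -1, tape 000000

state=s0 head=0 tape=_[0]11000   (s0,0)→(s0,0,-1)
state=s0 head=-1 tape=[_]011000   (s0,_)→(s1,_,+1)
state=s1 head=0 tape=_[0]11000   (s1,0)→(s0,0,+1)
state=s0 head=1 tape=_0[1]1000   (s0,1)→(s1,0,+1)
state=s1 head=2 tape=_00[1]000   (s1,1)→(s1,1,-1)
state=s1 head=1 tape=_0[0]1000   (s1,0)→(s0,0,+1)
state=s0 head=2 tape=_00[1]000   (s0,1)→(s1,0,+1)
state=s1 head=3 tape=_000[0]00   (s1,0)→(s0,0,+1)
state=s0 head=4 tape=_0000[0]0   (s0,0)→(s0,0,-1)
state=s0 head=3 tape=_000[0]00   (s0,0)→(s0,0,-1)
state=s0 head=2 tape=_00[0]000   (s0,0)→(s0,0,-1)
state=s0 head=1 tape=_0[0]0000   (s0,0)→(s0,0,-1)
state=s0 head=0 tape=_[0]00000   (s0,0)→(s0,0,-1)
state=s0 head=-1 tape=[_]000000   (s0,_)→(s1,_,+1)
state=s1 head=0 tape=_[0]00000   (s1,0)→(s0,0,+1)
state=s0 head=1 tape=_0[0]0000   (s0,0)→(s0,0,-1)
state=s0 head=0 tape=_[0]00000   (s0,0)→(s0,0,-1)
state=s0 head=-1 tape=[_]000000
After 17 steps: state s0, head at -1, tape 000000.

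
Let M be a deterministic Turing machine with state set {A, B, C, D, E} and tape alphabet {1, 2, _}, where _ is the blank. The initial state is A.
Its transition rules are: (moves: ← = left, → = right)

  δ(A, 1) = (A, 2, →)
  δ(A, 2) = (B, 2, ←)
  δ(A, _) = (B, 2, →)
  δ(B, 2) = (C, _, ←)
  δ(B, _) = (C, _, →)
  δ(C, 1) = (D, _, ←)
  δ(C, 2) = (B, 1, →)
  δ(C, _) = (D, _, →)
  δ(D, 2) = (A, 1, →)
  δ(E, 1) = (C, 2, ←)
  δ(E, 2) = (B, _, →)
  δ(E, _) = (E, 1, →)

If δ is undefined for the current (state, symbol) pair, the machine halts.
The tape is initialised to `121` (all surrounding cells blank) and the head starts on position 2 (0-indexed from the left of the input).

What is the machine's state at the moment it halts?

state=A head=2 tape=12[1]____   (A,1)→(A,2,→)
state=A head=3 tape=122[_]___   (A,_)→(B,2,→)
state=B head=4 tape=1222[_]__   (B,_)→(C,_,→)
state=C head=5 tape=1222_[_]_   (C,_)→(D,_,→)
state=D head=6 tape=1222__[_]
No transition is defined for (D, _); M halts in state D.

D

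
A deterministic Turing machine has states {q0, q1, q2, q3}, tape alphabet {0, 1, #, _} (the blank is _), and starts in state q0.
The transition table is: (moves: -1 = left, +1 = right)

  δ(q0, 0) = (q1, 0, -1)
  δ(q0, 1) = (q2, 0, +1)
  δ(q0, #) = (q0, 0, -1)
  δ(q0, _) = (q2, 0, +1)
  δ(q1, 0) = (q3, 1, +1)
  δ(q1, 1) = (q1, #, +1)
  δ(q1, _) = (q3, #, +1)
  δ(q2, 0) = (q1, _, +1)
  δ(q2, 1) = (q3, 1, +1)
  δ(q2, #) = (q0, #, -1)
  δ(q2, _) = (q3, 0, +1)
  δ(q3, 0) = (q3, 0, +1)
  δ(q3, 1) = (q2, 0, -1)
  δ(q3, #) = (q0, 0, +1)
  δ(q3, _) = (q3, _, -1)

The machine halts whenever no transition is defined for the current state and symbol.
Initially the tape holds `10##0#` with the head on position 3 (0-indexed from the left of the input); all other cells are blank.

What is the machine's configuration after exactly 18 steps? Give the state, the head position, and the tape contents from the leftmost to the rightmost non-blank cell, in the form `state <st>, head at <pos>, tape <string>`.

state=q0 head=3 tape=10#[#]0#___   (q0,#)→(q0,0,-1)
state=q0 head=2 tape=10[#]00#___   (q0,#)→(q0,0,-1)
state=q0 head=1 tape=1[0]000#___   (q0,0)→(q1,0,-1)
state=q1 head=0 tape=[1]0000#___   (q1,1)→(q1,#,+1)
state=q1 head=1 tape=#[0]000#___   (q1,0)→(q3,1,+1)
state=q3 head=2 tape=#1[0]00#___   (q3,0)→(q3,0,+1)
state=q3 head=3 tape=#10[0]0#___   (q3,0)→(q3,0,+1)
state=q3 head=4 tape=#100[0]#___   (q3,0)→(q3,0,+1)
state=q3 head=5 tape=#1000[#]___   (q3,#)→(q0,0,+1)
state=q0 head=6 tape=#10000[_]__   (q0,_)→(q2,0,+1)
state=q2 head=7 tape=#100000[_]_   (q2,_)→(q3,0,+1)
state=q3 head=8 tape=#1000000[_]   (q3,_)→(q3,_,-1)
state=q3 head=7 tape=#100000[0]_   (q3,0)→(q3,0,+1)
state=q3 head=8 tape=#1000000[_]   (q3,_)→(q3,_,-1)
state=q3 head=7 tape=#100000[0]_   (q3,0)→(q3,0,+1)
state=q3 head=8 tape=#1000000[_]   (q3,_)→(q3,_,-1)
state=q3 head=7 tape=#100000[0]_   (q3,0)→(q3,0,+1)
state=q3 head=8 tape=#1000000[_]   (q3,_)→(q3,_,-1)
state=q3 head=7 tape=#100000[0]_
After 18 steps: state q3, head at 7, tape #1000000.

state q3, head at 7, tape #1000000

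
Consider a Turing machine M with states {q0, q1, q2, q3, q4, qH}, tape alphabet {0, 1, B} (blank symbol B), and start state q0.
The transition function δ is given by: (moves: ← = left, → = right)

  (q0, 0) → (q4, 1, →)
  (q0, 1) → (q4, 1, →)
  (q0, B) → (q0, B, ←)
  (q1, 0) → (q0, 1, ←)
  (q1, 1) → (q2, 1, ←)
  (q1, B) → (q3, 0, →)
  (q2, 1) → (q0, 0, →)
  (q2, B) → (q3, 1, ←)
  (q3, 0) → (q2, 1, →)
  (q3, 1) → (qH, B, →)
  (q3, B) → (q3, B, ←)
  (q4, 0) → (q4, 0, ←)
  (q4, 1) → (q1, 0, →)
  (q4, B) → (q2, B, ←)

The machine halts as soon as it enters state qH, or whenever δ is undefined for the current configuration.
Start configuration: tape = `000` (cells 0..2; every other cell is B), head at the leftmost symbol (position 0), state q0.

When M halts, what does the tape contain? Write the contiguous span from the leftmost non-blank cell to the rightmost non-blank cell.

q0 | [0]00BB   read 0 → write 1, move →, go to q4
q4 | 1[0]0BB   read 0 → write 0, move ←, go to q4
q4 | [1]00BB   read 1 → write 0, move →, go to q1
q1 | 0[0]0BB   read 0 → write 1, move ←, go to q0
q0 | [0]10BB   read 0 → write 1, move →, go to q4
q4 | 1[1]0BB   read 1 → write 0, move →, go to q1
q1 | 10[0]BB   read 0 → write 1, move ←, go to q0
q0 | 1[0]1BB   read 0 → write 1, move →, go to q4
q4 | 11[1]BB   read 1 → write 0, move →, go to q1
q1 | 110[B]B   read B → write 0, move →, go to q3
q3 | 1100[B]   read B → write B, move ←, go to q3
q3 | 110[0]B   read 0 → write 1, move →, go to q2
q2 | 1101[B]   read B → write 1, move ←, go to q3
q3 | 110[1]1   read 1 → write B, move →, go to qH
qH | 110B[1]
The non-blank tape span at halt is 110B1.

110B1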